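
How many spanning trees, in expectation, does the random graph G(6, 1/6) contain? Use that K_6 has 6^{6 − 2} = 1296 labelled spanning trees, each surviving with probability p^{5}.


K_6 has 6^{6 − 2} = 1296 labelled spanning trees.
For each such spanning tree H, let X_H = 1 if all 5 edges of H are present in G. Then P[X_H = 1] = p^{5} = (1/6)^{5} = 1/7776.
Summing the indicators: E[X] = Σ_H E[X_H] = 1296 · p^{5} = 1296 · 1/7776 = 1/6.
Numerically: E[X] ≈ 0.16667.

E[X] = 1296 · (1/6)^{5} = 1/6 ≈ 0.16667.


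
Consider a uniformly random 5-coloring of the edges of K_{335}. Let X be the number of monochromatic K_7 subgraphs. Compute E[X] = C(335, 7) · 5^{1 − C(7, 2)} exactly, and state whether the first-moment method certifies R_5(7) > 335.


E[X] = C(335, 7) · 5^{1 − 21} = 88202498238195 · 5^{−20} = 88202498238195/95367431640625.
As a reduced fraction: E[X] = 17640499647639/19073486328125 ≈ 0.9248702.
Is E[X] < 1? YES.
Since E[X] < 1, there exists a 5-coloring of K_{335} with no monochromatic K_7; hence R_5(7) > 335.

E[X] = 17640499647639/19073486328125 ≈ 0.9248702; E[X] < 1, so R_5(7) > 335.


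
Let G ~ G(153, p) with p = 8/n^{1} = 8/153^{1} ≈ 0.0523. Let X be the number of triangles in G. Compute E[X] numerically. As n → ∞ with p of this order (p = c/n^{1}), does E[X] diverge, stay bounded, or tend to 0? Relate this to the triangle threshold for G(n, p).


Number of potential triangles: C(153, 3) = 585276.
Each occurs with probability p³ ≈ (0.0523)³ ≈ 1.42954e-04.
By linearity: E[X] = C(153, 3)·p³ ≈ 585276 · 1.42954e-04 ≈ 83.667.
Here α = 1, so p = 8/n is exactly at the triangle threshold p ~ 1/n. Asymptotically E[X] → c³/6 = 8³/6 = 256/3 ≈ 85.333, a bounded constant. In this regime the triangle count is asymptotically Poisson(c³/6).

E[X] ≈ 83.667; in regime p = Θ(1/n^{1}) E[X] stays bounded (at the triangle threshold p ~ 1/n).


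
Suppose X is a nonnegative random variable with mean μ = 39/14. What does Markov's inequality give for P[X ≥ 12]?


μ = E[X] = 39/14, a = 12.
Markov: P[X ≥ 12] ≤ μ/a = (39/14)/12 = 13/56.
Numerically: ≈ 0.232143.
(Since a = 12 > μ = 2.785714, the bound 13/56 is < 1 and informative.)

P[X ≥ 12] ≤ 13/56 ≈ 0.232143.


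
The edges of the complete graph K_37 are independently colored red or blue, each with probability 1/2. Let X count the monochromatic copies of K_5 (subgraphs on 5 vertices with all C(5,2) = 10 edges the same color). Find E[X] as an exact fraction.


Let X = Σ_S X_S over the C(37, 5) = 435897 subsets S of size 5, where X_S = 1 if the K_5 on S is monochromatic.
For a fixed S, the K_5 on S has C(5, 2) = 10 edges. P[all 10 edges red] = (1/2)^10, and likewise for blue, so P[monochromatic] = 2·(1/2)^10 = 2^{1 − 10} = 1/512.
Summing: E[X] = C(37, 5) · 2^{1 − 10} = 435897 · 1/512 = 435897/512.
Numerically: E[X] ≈ 851.361328.

E[X] = C(37,5)·2^(1−C(5,2)) = 435897/512 ≈ 851.361328.


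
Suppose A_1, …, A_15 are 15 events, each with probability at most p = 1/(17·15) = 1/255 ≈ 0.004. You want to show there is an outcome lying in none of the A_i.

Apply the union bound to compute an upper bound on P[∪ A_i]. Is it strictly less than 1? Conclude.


Union bound: P[∪_{i=1}^{15} A_i] ≤ Σ_i P[A_i] ≤ 15·p = 15·(1/255) = 1/17.
Numerically: 1/17 ≈ 0.059.
Is 1/17 < 1? YES.
Since P[∪ A_i] ≤ 1/17 < 1, the complement has P[∩ A_i^c] ≥ 1 − 1/17 = 16/17 > 0, so some outcome avoids every A_i.

15·p = 1/17 ≈ 0.059; existence CERTIFIED by the union bound.


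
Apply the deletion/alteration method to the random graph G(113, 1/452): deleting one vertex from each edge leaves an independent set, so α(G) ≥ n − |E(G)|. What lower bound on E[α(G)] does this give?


E[|E(G)|] = C(113, 2)·p = 6328 · (1/452) = 14.
E[α(G)] ≥ n − E[|E(G)|] = 113 − 14 = 99.
Numerically: ≈ 99.00000.
(This is only a lower bound; the true E[α(G)] may be larger.)

E[α(G)] ≥ 99 ≈ 99.00000.


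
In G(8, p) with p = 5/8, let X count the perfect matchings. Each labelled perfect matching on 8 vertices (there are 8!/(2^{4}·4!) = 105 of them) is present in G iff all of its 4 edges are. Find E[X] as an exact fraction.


K_8 has 8!/(2^{4}·4!) = 105 labelled perfect matchings.
For each such perfect matching H, let X_H = 1 if all 4 edges of H are present in G. Then P[X_H = 1] = p^{4} = (5/8)^{4} = 625/4096.
By linearity: E[X] = Σ_H E[X_H] = 105 · p^{4} = 105 · 625/4096 = 65625/4096.
Numerically: E[X] ≈ 16.022.

E[X] = 105 · (5/8)^{4} = 65625/4096 ≈ 16.022.


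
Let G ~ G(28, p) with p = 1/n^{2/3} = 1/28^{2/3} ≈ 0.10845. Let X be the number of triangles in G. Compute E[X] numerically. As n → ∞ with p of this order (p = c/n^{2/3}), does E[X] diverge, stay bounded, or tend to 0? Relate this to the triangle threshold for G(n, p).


Number of potential triangles: C(28, 3) = 3276.
Each occurs with probability p³ ≈ (0.10845)³ ≈ 1.2755102e-03.
By linearity: E[X] = C(28, 3)·p³ ≈ 3276 · 1.2755102e-03 ≈ 4.17857.
Since α = 2/3 < 1, p = c/n^{2/3} ≫ 1/n is above the triangle threshold p ~ 1/n. Asymptotically E[X] ~ (c³/6)·n^{3(1−α)} = (1³/6)·n^{1} → ∞; triangles are abundant w.h.p.

E[X] ≈ 4.17857; in regime p = Θ(1/n^{2/3}) E[X] diverges (above the triangle threshold p ~ 1/n).


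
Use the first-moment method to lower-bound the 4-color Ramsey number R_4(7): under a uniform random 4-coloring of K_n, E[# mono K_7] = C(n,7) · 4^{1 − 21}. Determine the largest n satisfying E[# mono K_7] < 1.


We need C(n, 7) · 4^{1 − 21} < 1, i.e. C(n, 7) < 4^{21 − 1} = 1099511627776.
Check values of n near the boundary:
  n = 178: C(178, 7) = 996867063280; 996867063280 < 1099511627776? YES
  n = 179: C(179, 7) = 1037437234460; 1037437234460 < 1099511627776? YES
  n = 180: C(180, 7) = 1079414463600; 1079414463600 < 1099511627776? YES
  n = 181: C(181, 7) = 1122839183400; 1122839183400 < 1099511627776? NO
  n = 182: C(182, 7) = 1167752750736; 1167752750736 < 1099511627776? NO
  n = 183: C(183, 7) = 1214197462413; 1214197462413 < 1099511627776? NO
The largest n with C(n, 7) < 1099511627776 is n = 180 (where E[X] = 67463403975/68719476736 ≈ 0.9817). Hence R_4(7) > 180, i.e. R_4(7) ≥ 181.

Largest n = 180; hence R_4(7) > 180.


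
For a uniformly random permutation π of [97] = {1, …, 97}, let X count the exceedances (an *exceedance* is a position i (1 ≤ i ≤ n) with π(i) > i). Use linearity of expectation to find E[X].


Write X = Σ_{i=1}^{97} X_i, where X_i = 1_{π(i) > i}.
For each fixed i, π(i) is uniform over {1, …, 97} (marginal of a uniform permutation), so P[π(i) > i] = (n − i)/n. Summing: Σ_{i=1}^{97} (n − i)/n = (0 + 1 + … + 96)/97 = 97(97 − 1)/(2·97) = (97 − 1)/2.
Hence E[X] = Σ_{i=1}^{97} (97 − i)/97 = 48 ≈ 48.000000.

E[X] = 48 = 48.000000.


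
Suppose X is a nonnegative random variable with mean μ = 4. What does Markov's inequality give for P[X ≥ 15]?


μ = E[X] = 4, a = 15.
Markov: P[X ≥ 15] ≤ μ/a = (4)/15 = 4/15.
Numerically: ≈ 0.26667.
(Since a = 15 > μ = 4.00000, the bound 4/15 is < 1 and informative.)

P[X ≥ 15] ≤ 4/15 ≈ 0.26667.


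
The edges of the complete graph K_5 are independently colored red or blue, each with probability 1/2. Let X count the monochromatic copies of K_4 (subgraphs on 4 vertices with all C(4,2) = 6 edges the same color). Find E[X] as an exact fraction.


Let X = Σ_S X_S over the C(5, 4) = 5 subsets S of size 4, where X_S = 1 if the K_4 on S is monochromatic.
For a fixed S, the K_4 on S has C(4, 2) = 6 edges. P[all 6 edges red] = (1/2)^6, and likewise for blue, so P[monochromatic] = 2·(1/2)^6 = 2^{1 − 6} = 1/32.
By linearity: E[X] = C(5, 4) · 2^{1 − 6} = 5 · 1/32 = 5/32.
Numerically: E[X] ≈ 0.156.

E[X] = C(5,4)·2^(1−C(4,2)) = 5/32 ≈ 0.156.


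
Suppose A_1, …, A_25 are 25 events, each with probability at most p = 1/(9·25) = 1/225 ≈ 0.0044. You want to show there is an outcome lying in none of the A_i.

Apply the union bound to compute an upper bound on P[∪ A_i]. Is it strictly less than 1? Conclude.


Union bound: P[∪_{i=1}^{25} A_i] ≤ Σ_i P[A_i] ≤ 25·p = 25·(1/225) = 1/9.
Numerically: 1/9 ≈ 0.1111.
Is 1/9 < 1? YES.
Since P[∪ A_i] ≤ 1/9 < 1, the complement has P[∩ A_i^c] ≥ 1 − 1/9 = 8/9 > 0, so some outcome avoids every A_i.

25·p = 1/9 ≈ 0.1111; existence CERTIFIED by the union bound.


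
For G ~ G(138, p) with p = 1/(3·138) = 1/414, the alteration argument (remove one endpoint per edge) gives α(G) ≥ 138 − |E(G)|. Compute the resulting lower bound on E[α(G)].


E[|E(G)|] = C(138, 2)·p = 9453 · (1/414) = 137/6.
E[α(G)] ≥ n − E[|E(G)|] = 138 − 137/6 = 691/6.
Numerically: ≈ 115.16667.
(This is only a lower bound; the true E[α(G)] may be larger.)

E[α(G)] ≥ 691/6 ≈ 115.16667.


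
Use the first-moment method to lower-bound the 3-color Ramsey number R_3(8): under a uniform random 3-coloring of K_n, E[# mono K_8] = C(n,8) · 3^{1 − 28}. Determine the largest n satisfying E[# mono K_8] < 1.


We need C(n, 8) · 3^{1 − 28} < 1, i.e. C(n, 8) < 3^{28 − 1} = 7625597484987.
Check values of n near the boundary:
  n = 155: C(155, 8) = 6876747915675; 6876747915675 < 7625597484987? YES
  n = 156: C(156, 8) = 7248464019225; 7248464019225 < 7625597484987? YES
  n = 157: C(157, 8) = 7637643295425; 7637643295425 < 7625597484987? NO
The largest n with C(n, 8) < 7625597484987 is n = 156 (where E[X] = 805384891025/847288609443 ≈ 0.950544). Hence R_3(8) > 156, i.e. R_3(8) ≥ 157.

Largest n = 156; hence R_3(8) > 156.


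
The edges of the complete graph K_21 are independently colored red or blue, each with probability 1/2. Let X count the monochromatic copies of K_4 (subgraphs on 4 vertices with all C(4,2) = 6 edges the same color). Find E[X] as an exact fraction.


Let X = Σ_S X_S over the C(21, 4) = 5985 subsets S of size 4, where X_S = 1 if the K_4 on S is monochromatic.
For a fixed S, the K_4 on S has C(4, 2) = 6 edges. P[all 6 edges red] = (1/2)^6, and likewise for blue, so P[monochromatic] = 2·(1/2)^6 = 2^{1 − 6} = 1/32.
By linearity of expectation: E[X] = C(21, 4) · 2^{1 − 6} = 5985 · 1/32 = 5985/32.
Numerically: E[X] ≈ 187.031.

E[X] = C(21,4)·2^(1−C(4,2)) = 5985/32 ≈ 187.031.


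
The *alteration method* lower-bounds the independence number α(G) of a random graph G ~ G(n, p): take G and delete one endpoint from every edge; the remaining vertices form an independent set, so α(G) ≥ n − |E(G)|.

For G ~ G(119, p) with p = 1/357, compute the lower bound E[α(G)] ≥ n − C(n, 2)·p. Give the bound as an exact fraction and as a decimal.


E[|E(G)|] = C(119, 2)·p = 7021 · (1/357) = 59/3.
E[α(G)] ≥ n − E[|E(G)|] = 119 − 59/3 = 298/3.
Numerically: ≈ 99.333.
(This is only a lower bound; the true E[α(G)] may be larger.)

E[α(G)] ≥ 298/3 ≈ 99.333.


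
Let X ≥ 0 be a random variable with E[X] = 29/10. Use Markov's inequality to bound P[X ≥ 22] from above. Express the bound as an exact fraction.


μ = E[X] = 29/10, a = 22.
Markov: P[X ≥ 22] ≤ μ/a = (29/10)/22 = 29/220.
Numerically: ≈ 0.1318.
(Since a = 22 > μ = 2.9000, the bound 29/220 is < 1 and informative.)

P[X ≥ 22] ≤ 29/220 ≈ 0.1318.


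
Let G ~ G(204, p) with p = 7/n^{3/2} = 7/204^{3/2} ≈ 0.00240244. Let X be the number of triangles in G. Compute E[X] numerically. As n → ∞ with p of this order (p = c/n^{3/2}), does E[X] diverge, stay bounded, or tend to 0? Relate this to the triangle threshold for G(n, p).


Number of potential triangles: C(204, 3) = 1394204.
Each occurs with probability p³ ≈ (0.00240244)³ ≈ 1.38662289e-08.
By linearity: E[X] = C(204, 3)·p³ ≈ 1394204 · 1.38662289e-08 ≈ 0.019332.
Since α = 3/2 > 1, p = c/n^{3/2} = o(1/n) is below the triangle threshold p ~ 1/n. Asymptotically E[X] ~ (c³/6)·n^{3(1−α)} = (7³/6)·n^{-1.5} → 0, so by Markov's inequality G has no triangles w.h.p.

E[X] ≈ 0.019332; in regime p = Θ(1/n^{3/2}) E[X] tends to 0 (below the triangle threshold p ~ 1/n).


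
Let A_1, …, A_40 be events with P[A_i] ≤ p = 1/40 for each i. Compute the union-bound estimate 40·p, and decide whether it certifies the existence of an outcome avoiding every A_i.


Union bound: P[∪_{i=1}^{40} A_i] ≤ Σ_i P[A_i] ≤ 40·p = 40·(1/40) = 1.
Numerically: 1 ≈ 1.00000.
Is 1 < 1? NO.
Since the bound 1 is ≥ 1, the union bound is uninformative here; it does NOT by itself certify existence.

40·p = 1 ≈ 1.00000; existence NOT certified by the union bound.


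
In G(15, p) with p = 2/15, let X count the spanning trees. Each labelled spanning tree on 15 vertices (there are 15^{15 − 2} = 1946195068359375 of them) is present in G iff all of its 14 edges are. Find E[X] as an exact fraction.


K_15 has 15^{15 − 2} = 1946195068359375 labelled spanning trees.
For each such spanning tree H, let X_H = 1 if all 14 edges of H are present in G. Then P[X_H = 1] = p^{14} = (2/15)^{14} = 16384/29192926025390625.
By linearity: E[X] = Σ_H E[X_H] = 1946195068359375 · p^{14} = 1946195068359375 · 16384/29192926025390625 = 16384/15.
Numerically: E[X] ≈ 1092.3.

E[X] = 1946195068359375 · (2/15)^{14} = 16384/15 ≈ 1092.3.


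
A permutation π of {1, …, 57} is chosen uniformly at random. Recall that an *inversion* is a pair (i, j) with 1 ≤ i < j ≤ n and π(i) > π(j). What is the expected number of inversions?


Write X = Σ X_I over the C(57, 2) = 1596 pairs i < j, with X_I the indicator of one inversion.
There are 1596 indicators.
For each fixed pair i < j, the values π(i) and π(j) are two distinct elements of {1, …, 57} in uniformly random order; by symmetry P[π(i) > π(j)] = 1/2.
By linearity: E[X] = 1596 · (1/2) = C(57, 2) · (1/2) = 1596/2 = 798 ≈ 798.0000.

E[X] = 798 = 798.0000.


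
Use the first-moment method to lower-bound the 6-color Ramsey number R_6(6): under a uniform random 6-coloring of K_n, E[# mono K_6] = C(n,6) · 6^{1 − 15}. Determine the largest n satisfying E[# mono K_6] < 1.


We need C(n, 6) · 6^{1 − 15} < 1, i.e. C(n, 6) < 6^{15 − 1} = 78364164096.
Check values of n near the boundary:
  n = 196: C(196, 6) = 72887293024; 72887293024 < 78364164096? YES
  n = 197: C(197, 6) = 75176946208; 75176946208 < 78364164096? YES
  n = 198: C(198, 6) = 77526225777; 77526225777 < 78364164096? YES
  n = 199: C(199, 6) = 79936367511; 79936367511 < 78364164096? NO
The largest n with C(n, 6) < 78364164096 is n = 198 (where E[X] = 25842075259/26121388032 ≈ 0.9893). Hence R_6(6) > 198, i.e. R_6(6) ≥ 199.

Largest n = 198; hence R_6(6) > 198.


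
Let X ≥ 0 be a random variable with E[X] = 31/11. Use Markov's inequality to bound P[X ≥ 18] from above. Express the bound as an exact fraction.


μ = E[X] = 31/11, a = 18.
Markov: P[X ≥ 18] ≤ μ/a = (31/11)/18 = 31/198.
Numerically: ≈ 0.15657.
(Since a = 18 > μ = 2.81818, the bound 31/198 is < 1 and informative.)

P[X ≥ 18] ≤ 31/198 ≈ 0.15657.


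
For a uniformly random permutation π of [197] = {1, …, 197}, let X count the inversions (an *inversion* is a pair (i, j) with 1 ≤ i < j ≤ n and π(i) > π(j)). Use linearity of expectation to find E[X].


Write X = Σ X_I over the C(197, 2) = 19306 pairs i < j, with X_I the indicator of one inversion.
There are 19306 indicators.
For each fixed pair i < j, the values π(i) and π(j) are two distinct elements of {1, …, 197} in uniformly random order; by symmetry P[π(i) > π(j)] = 1/2.
By linearity: E[X] = 19306 · (1/2) = C(197, 2) · (1/2) = 19306/2 = 9653 ≈ 9653.000000.

E[X] = 9653 = 9653.000000.


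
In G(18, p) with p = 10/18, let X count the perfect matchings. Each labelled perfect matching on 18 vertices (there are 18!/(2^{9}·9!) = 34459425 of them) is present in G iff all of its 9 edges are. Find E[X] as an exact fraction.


K_18 has 18!/(2^{9}·9!) = 34459425 labelled perfect matchings.
For each such perfect matching H, let X_H = 1 if all 9 edges of H are present in G. Then P[X_H = 1] = p^{9} = (5/9)^{9} = 1953125/387420489.
By linearity: E[X] = Σ_H E[X_H] = 34459425 · p^{9} = 34459425 · 1953125/387420489 = 830908203125/4782969.
Numerically: E[X] ≈ 1.74e+05.

E[X] = 34459425 · (5/9)^{9} = 830908203125/4782969 ≈ 1.74e+05.


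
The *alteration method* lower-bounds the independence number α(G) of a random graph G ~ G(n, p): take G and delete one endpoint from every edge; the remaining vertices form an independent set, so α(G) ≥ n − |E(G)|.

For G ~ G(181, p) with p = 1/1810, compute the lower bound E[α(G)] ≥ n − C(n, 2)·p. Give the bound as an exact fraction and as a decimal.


E[|E(G)|] = C(181, 2)·p = 16290 · (1/1810) = 9.
E[α(G)] ≥ n − E[|E(G)|] = 181 − 9 = 172.
Numerically: ≈ 172.0000.
(This is only a lower bound; the true E[α(G)] may be larger.)

E[α(G)] ≥ 172 ≈ 172.0000.


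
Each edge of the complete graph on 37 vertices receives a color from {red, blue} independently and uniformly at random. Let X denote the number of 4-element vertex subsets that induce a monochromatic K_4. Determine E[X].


Let X = Σ_S X_S over the C(37, 4) = 66045 subsets S of size 4, where X_S = 1 if the K_4 on S is monochromatic.
For a fixed S, the K_4 on S has C(4, 2) = 6 edges. P[all 6 edges red] = (1/2)^6, and likewise for blue, so P[monochromatic] = 2·(1/2)^6 = 2^{1 − 6} = 1/32.
By linearity of expectation: E[X] = C(37, 4) · 2^{1 − 6} = 66045 · 1/32 = 66045/32.
Numerically: E[X] ≈ 2063.9062.

E[X] = C(37,4)·2^(1−C(4,2)) = 66045/32 ≈ 2063.9062.


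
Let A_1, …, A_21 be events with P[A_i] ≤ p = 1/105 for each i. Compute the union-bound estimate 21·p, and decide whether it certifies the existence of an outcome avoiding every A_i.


Union bound: P[∪_{i=1}^{21} A_i] ≤ Σ_i P[A_i] ≤ 21·p = 21·(1/105) = 1/5.
Numerically: 1/5 ≈ 0.20000.
Is 1/5 < 1? YES.
Since P[∪ A_i] ≤ 1/5 < 1, the complement has P[∩ A_i^c] ≥ 1 − 1/5 = 4/5 > 0, so some outcome avoids every A_i.

21·p = 1/5 ≈ 0.20000; existence CERTIFIED by the union bound.


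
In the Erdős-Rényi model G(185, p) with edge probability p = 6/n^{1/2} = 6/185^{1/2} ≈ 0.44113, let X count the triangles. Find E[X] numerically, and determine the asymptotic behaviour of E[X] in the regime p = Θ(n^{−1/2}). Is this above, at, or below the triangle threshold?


Number of potential triangles: C(185, 3) = 1038220.
Each occurs with probability p³ ≈ (0.44113)³ ≈ 8.5841275e-02.
By linearity: E[X] = C(185, 3)·p³ ≈ 1038220 · 8.5841275e-02 ≈ 89122.12832.
Since α = 1/2 < 1, p = c/n^{1/2} ≫ 1/n is above the triangle threshold p ~ 1/n. Asymptotically E[X] ~ (c³/6)·n^{3(1−α)} = (6³/6)·n^{1.5} → ∞; triangles are abundant w.h.p.

E[X] ≈ 89122.12832; in regime p = Θ(1/n^{1/2}) E[X] diverges (above the triangle threshold p ~ 1/n).


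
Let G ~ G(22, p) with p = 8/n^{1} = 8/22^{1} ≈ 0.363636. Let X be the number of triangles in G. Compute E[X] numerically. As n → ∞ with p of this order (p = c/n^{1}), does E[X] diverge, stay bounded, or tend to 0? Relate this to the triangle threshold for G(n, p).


Number of potential triangles: C(22, 3) = 1540.
Each occurs with probability p³ ≈ (0.363636)³ ≈ 4.80841473e-02.
By linearity: E[X] = C(22, 3)·p³ ≈ 1540 · 4.80841473e-02 ≈ 74.049587.
Here α = 1, so p = 8/n is exactly at the triangle threshold p ~ 1/n. Asymptotically E[X] → c³/6 = 8³/6 = 256/3 ≈ 85.333333, a bounded constant. In this regime the triangle count is asymptotically Poisson(c³/6).

E[X] ≈ 74.049587; in regime p = Θ(1/n^{1}) E[X] stays bounded (at the triangle threshold p ~ 1/n).


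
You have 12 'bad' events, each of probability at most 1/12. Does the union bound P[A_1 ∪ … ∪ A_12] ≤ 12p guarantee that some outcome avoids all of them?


Union bound: P[∪_{i=1}^{12} A_i] ≤ Σ_i P[A_i] ≤ 12·p = 12·(1/12) = 1.
Numerically: 1 ≈ 1.000.
Is 1 < 1? NO.
Since the bound 1 is ≥ 1, the union bound is uninformative here; it does NOT by itself certify existence.

12·p = 1 ≈ 1.000; existence NOT certified by the union bound.


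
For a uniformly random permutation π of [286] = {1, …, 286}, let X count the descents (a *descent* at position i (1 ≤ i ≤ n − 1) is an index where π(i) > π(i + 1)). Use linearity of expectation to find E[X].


Write X = Σ X_I over i = 1, …, 285, with X_I the indicator of one descent.
There are 285 indicators.
For each fixed i, the pair (π(i), π(i+1)) is a uniformly random ordered pair of distinct values from {1, …, 286}; by symmetry P[π(i) > π(i+1)] = 1/2.
By linearity: E[X] = 285 · (1/2) = (286 − 1) · (1/2) = 285/2 ≈ 142.5000.

E[X] = 285/2 = 142.5000.


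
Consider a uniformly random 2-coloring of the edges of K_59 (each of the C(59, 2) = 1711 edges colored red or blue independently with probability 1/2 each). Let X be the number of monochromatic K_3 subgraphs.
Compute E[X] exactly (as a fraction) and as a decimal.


Let X = Σ_S X_S over the C(59, 3) = 32509 subsets S of size 3, where X_S = 1 if the K_3 on S is monochromatic.
For a fixed S, the K_3 on S has C(3, 2) = 3 edges. P[all 3 edges red] = (1/2)^3, and likewise for blue, so P[monochromatic] = 2·(1/2)^3 = 2^{1 − 3} = 1/4.
Summing: E[X] = C(59, 3) · 2^{1 − 3} = 32509 · 1/4 = 32509/4.
Numerically: E[X] ≈ 8127.25000.

E[X] = C(59,3)·2^(1−C(3,2)) = 32509/4 ≈ 8127.25000.


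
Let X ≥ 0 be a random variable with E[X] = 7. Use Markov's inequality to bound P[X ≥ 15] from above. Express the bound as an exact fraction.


μ = E[X] = 7, a = 15.
Markov: P[X ≥ 15] ≤ μ/a = (7)/15 = 7/15.
Numerically: ≈ 0.4667.
(Since a = 15 > μ = 7.0000, the bound 7/15 is < 1 and informative.)

P[X ≥ 15] ≤ 7/15 ≈ 0.4667.


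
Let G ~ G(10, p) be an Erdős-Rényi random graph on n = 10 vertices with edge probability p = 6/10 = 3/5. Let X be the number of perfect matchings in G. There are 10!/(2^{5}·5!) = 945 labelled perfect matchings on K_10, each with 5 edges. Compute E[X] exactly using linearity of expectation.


K_10 has 10!/(2^{5}·5!) = 945 labelled perfect matchings.
For each such perfect matching H, let X_H = 1 if all 5 edges of H are present in G. Then P[X_H = 1] = p^{5} = (3/5)^{5} = 243/3125.
By linearity of expectation: E[X] = Σ_H E[X_H] = 945 · p^{5} = 945 · 243/3125 = 45927/625.
Numerically: E[X] ≈ 73.4832.

E[X] = 945 · (3/5)^{5} = 45927/625 ≈ 73.4832.


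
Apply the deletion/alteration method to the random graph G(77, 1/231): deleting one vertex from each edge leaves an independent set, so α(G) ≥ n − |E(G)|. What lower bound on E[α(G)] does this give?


E[|E(G)|] = C(77, 2)·p = 2926 · (1/231) = 38/3.
E[α(G)] ≥ n − E[|E(G)|] = 77 − 38/3 = 193/3.
Numerically: ≈ 64.333.
(This is only a lower bound; the true E[α(G)] may be larger.)

E[α(G)] ≥ 193/3 ≈ 64.333.


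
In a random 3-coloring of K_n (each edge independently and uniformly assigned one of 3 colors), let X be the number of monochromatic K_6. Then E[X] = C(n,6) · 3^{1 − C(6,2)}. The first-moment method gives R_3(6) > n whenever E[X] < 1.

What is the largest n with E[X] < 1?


We need C(n, 6) · 3^{1 − 15} < 1, i.e. C(n, 6) < 3^{15 − 1} = 4782969.
Check values of n near the boundary:
  n = 37: C(37, 6) = 2324784; 2324784 < 4782969? YES
  n = 38: C(38, 6) = 2760681; 2760681 < 4782969? YES
  n = 39: C(39, 6) = 3262623; 3262623 < 4782969? YES
  n = 40: C(40, 6) = 3838380; 3838380 < 4782969? YES
  n = 41: C(41, 6) = 4496388; 4496388 < 4782969? YES
  n = 42: C(42, 6) = 5245786; 5245786 < 4782969? NO
  n = 43: C(43, 6) = 6096454; 6096454 < 4782969? NO
The largest n with C(n, 6) < 4782969 is n = 41 (where E[X] = 1498796/1594323 ≈ 0.9401). Hence R_3(6) > 41, i.e. R_3(6) ≥ 42.

Largest n = 41; hence R_3(6) > 41.


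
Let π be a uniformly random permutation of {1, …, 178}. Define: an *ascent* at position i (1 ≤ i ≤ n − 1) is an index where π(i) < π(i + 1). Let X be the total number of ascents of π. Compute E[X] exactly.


Write X = Σ X_I over i = 1, …, 177, with X_I the indicator of one ascent.
There are 177 indicators.
For each fixed i, the pair (π(i), π(i+1)) is a uniformly random ordered pair of distinct values from {1, …, 178}; by symmetry P[π(i) < π(i+1)] = 1/2.
By linearity: E[X] = 177 · (1/2) = (178 − 1) · (1/2) = 177/2 ≈ 88.500000.

E[X] = 177/2 = 88.500000.


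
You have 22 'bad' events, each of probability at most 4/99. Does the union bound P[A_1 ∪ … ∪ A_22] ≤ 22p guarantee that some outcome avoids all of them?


Union bound: P[∪_{i=1}^{22} A_i] ≤ Σ_i P[A_i] ≤ 22·p = 22·(4/99) = 8/9.
Numerically: 8/9 ≈ 0.889.
Is 8/9 < 1? YES.
Since P[∪ A_i] ≤ 8/9 < 1, the complement has P[∩ A_i^c] ≥ 1 − 8/9 = 1/9 > 0, so some outcome avoids every A_i.

22·p = 8/9 ≈ 0.889; existence CERTIFIED by the union bound.


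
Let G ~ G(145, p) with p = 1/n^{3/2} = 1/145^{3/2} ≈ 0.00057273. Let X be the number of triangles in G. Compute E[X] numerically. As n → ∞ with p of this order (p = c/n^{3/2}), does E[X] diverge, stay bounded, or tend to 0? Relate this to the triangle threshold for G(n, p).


Number of potential triangles: C(145, 3) = 497640.
Each occurs with probability p³ ≈ (0.00057273)³ ≈ 1.8786418e-10.
By linearity: E[X] = C(145, 3)·p³ ≈ 497640 · 1.8786418e-10 ≈ 0.00009.
Since α = 3/2 > 1, p = c/n^{3/2} = o(1/n) is below the triangle threshold p ~ 1/n. Asymptotically E[X] ~ (c³/6)·n^{3(1−α)} = (1³/6)·n^{-1.5} → 0, so by Markov's inequality G has no triangles w.h.p.

E[X] ≈ 0.00009; in regime p = Θ(1/n^{3/2}) E[X] tends to 0 (below the triangle threshold p ~ 1/n).


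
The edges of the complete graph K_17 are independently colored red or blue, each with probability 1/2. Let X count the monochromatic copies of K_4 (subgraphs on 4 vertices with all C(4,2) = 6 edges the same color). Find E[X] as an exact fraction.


Let X = Σ_S X_S over the C(17, 4) = 2380 subsets S of size 4, where X_S = 1 if the K_4 on S is monochromatic.
For a fixed S, the K_4 on S has C(4, 2) = 6 edges. P[all 6 edges red] = (1/2)^6, and likewise for blue, so P[monochromatic] = 2·(1/2)^6 = 2^{1 − 6} = 1/32.
By linearity of expectation: E[X] = C(17, 4) · 2^{1 − 6} = 2380 · 1/32 = 595/8.
Numerically: E[X] ≈ 74.375000.

E[X] = C(17,4)·2^(1−C(4,2)) = 595/8 ≈ 74.375000.


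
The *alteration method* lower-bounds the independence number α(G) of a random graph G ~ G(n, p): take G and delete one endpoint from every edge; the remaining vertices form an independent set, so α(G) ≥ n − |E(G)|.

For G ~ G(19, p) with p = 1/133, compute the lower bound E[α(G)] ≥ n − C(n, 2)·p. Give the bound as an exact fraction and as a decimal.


E[|E(G)|] = C(19, 2)·p = 171 · (1/133) = 9/7.
E[α(G)] ≥ n − E[|E(G)|] = 19 − 9/7 = 124/7.
Numerically: ≈ 17.71429.
(This is only a lower bound; the true E[α(G)] may be larger.)

E[α(G)] ≥ 124/7 ≈ 17.71429.


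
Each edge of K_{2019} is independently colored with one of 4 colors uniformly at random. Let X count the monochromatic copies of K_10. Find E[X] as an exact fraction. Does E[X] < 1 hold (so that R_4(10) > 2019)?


E[X] = C(2019, 10) · 4^{1 − 45} = 303322949179835278009229628 · 4^{−44} = 303322949179835278009229628/309485009821345068724781056.
As a reduced fraction: E[X] = 75830737294958819502307407/77371252455336267181195264 ≈ 0.98009.
Is E[X] < 1? YES.
Since E[X] < 1, there exists a 4-coloring of K_{2019} with no monochromatic K_10; hence R_4(10) > 2019.

E[X] = 75830737294958819502307407/77371252455336267181195264 ≈ 0.98009; E[X] < 1, so R_4(10) > 2019.


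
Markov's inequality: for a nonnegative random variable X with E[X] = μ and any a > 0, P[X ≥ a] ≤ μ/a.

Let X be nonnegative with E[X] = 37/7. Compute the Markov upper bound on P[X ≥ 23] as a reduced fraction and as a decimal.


μ = E[X] = 37/7, a = 23.
Markov: P[X ≥ 23] ≤ μ/a = (37/7)/23 = 37/161.
Numerically: ≈ 0.230.
(Since a = 23 > μ = 5.286, the bound 37/161 is < 1 and informative.)

P[X ≥ 23] ≤ 37/161 ≈ 0.230.


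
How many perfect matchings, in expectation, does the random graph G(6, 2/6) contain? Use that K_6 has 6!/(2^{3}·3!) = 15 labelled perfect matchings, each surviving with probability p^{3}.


K_6 has 6!/(2^{3}·3!) = 15 labelled perfect matchings.
For each such perfect matching H, let X_H = 1 if all 3 edges of H are present in G. Then P[X_H = 1] = p^{3} = (1/3)^{3} = 1/27.
Summing the indicators: E[X] = Σ_H E[X_H] = 15 · p^{3} = 15 · 1/27 = 5/9.
Numerically: E[X] ≈ 0.556.

E[X] = 15 · (1/3)^{3} = 5/9 ≈ 0.556.


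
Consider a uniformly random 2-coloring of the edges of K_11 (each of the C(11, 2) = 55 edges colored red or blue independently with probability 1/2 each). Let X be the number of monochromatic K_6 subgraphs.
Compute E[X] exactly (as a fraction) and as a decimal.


Let X = Σ_S X_S over the C(11, 6) = 462 subsets S of size 6, where X_S = 1 if the K_6 on S is monochromatic.
For a fixed S, the K_6 on S has C(6, 2) = 15 edges. P[all 15 edges red] = (1/2)^15, and likewise for blue, so P[monochromatic] = 2·(1/2)^15 = 2^{1 − 15} = 1/16384.
Summing: E[X] = C(11, 6) · 2^{1 − 15} = 462 · 1/16384 = 231/8192.
Numerically: E[X] ≈ 0.028.

E[X] = C(11,6)·2^(1−C(6,2)) = 231/8192 ≈ 0.028.


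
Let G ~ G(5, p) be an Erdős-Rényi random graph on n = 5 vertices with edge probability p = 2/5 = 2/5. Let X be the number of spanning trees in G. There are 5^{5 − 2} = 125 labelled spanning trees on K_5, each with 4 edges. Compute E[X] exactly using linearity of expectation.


K_5 has 5^{5 − 2} = 125 labelled spanning trees.
For each such spanning tree H, let X_H = 1 if all 4 edges of H are present in G. Then P[X_H = 1] = p^{4} = (2/5)^{4} = 16/625.
By linearity of expectation: E[X] = Σ_H E[X_H] = 125 · p^{4} = 125 · 16/625 = 16/5.
Numerically: E[X] ≈ 3.2.

E[X] = 125 · (2/5)^{4} = 16/5 ≈ 3.2.


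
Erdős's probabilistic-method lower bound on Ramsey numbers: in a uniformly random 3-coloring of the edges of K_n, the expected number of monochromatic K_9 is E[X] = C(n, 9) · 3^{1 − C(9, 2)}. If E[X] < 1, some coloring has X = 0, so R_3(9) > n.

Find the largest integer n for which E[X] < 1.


We need C(n, 9) · 3^{1 − 36} < 1, i.e. C(n, 9) < 3^{36 − 1} = 50031545098999707.
Check values of n near the boundary:
  n = 300: C(300, 9) = 48052241692154700; 48052241692154700 < 50031545098999707? YES
  n = 301: C(301, 9) = 49533303936090975; 49533303936090975 < 50031545098999707? YES
  n = 302: C(302, 9) = 51054804739588650; 51054804739588650 < 50031545098999707? NO
The largest n with C(n, 9) < 50031545098999707 is n = 301 (where E[X] = 16511101312030325/16677181699666569 ≈ 0.9900). Hence R_3(9) > 301, i.e. R_3(9) ≥ 302.

Largest n = 301; hence R_3(9) > 301.


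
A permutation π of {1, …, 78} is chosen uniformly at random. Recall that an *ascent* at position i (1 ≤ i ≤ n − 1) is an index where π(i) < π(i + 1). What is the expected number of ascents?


Write X = Σ X_I over i = 1, …, 77, with X_I the indicator of one ascent.
There are 77 indicators.
For each fixed i, the pair (π(i), π(i+1)) is a uniformly random ordered pair of distinct values from {1, …, 78}; by symmetry P[π(i) < π(i+1)] = 1/2.
By linearity: E[X] = 77 · (1/2) = (78 − 1) · (1/2) = 77/2 ≈ 38.50000.

E[X] = 77/2 = 38.50000.


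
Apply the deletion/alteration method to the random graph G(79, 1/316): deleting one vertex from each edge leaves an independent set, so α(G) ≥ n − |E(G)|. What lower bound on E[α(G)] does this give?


E[|E(G)|] = C(79, 2)·p = 3081 · (1/316) = 39/4.
E[α(G)] ≥ n − E[|E(G)|] = 79 − 39/4 = 277/4.
Numerically: ≈ 69.25000.
(This is only a lower bound; the true E[α(G)] may be larger.)

E[α(G)] ≥ 277/4 ≈ 69.25000.


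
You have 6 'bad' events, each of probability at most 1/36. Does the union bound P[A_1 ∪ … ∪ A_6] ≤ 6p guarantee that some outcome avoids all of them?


Union bound: P[∪_{i=1}^{6} A_i] ≤ Σ_i P[A_i] ≤ 6·p = 6·(1/36) = 1/6.
Numerically: 1/6 ≈ 0.166667.
Is 1/6 < 1? YES.
Since P[∪ A_i] ≤ 1/6 < 1, the complement has P[∩ A_i^c] ≥ 1 − 1/6 = 5/6 > 0, so some outcome avoids every A_i.

6·p = 1/6 ≈ 0.166667; existence CERTIFIED by the union bound.


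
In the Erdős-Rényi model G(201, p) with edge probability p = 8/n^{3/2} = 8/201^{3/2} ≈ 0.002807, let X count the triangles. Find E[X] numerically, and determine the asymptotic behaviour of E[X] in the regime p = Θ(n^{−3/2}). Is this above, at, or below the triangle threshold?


Number of potential triangles: C(201, 3) = 1333300.
Each occurs with probability p³ ≈ (0.002807)³ ≈ 2.212523e-08.
By linearity: E[X] = C(201, 3)·p³ ≈ 1333300 · 2.212523e-08 ≈ 0.0295.
Since α = 3/2 > 1, p = c/n^{3/2} = o(1/n) is below the triangle threshold p ~ 1/n. Asymptotically E[X] ~ (c³/6)·n^{3(1−α)} = (8³/6)·n^{-1.5} → 0, so by Markov's inequality G has no triangles w.h.p.

E[X] ≈ 0.0295; in regime p = Θ(1/n^{3/2}) E[X] tends to 0 (below the triangle threshold p ~ 1/n).


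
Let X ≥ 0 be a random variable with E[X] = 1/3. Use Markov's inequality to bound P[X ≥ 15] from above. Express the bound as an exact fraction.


μ = E[X] = 1/3, a = 15.
Markov: P[X ≥ 15] ≤ μ/a = (1/3)/15 = 1/45.
Numerically: ≈ 0.022.
(Since a = 15 > μ = 0.333, the bound 1/45 is < 1 and informative.)

P[X ≥ 15] ≤ 1/45 ≈ 0.022.


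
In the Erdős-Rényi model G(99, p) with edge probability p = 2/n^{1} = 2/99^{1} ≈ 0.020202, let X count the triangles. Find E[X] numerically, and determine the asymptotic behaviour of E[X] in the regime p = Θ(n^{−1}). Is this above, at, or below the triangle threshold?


Number of potential triangles: C(99, 3) = 156849.
Each occurs with probability p³ ≈ (0.020202)³ ≈ 8.2448812e-06.
By linearity: E[X] = C(99, 3)·p³ ≈ 156849 · 8.2448812e-06 ≈ 1.29320.
Here α = 1, so p = 2/n is exactly at the triangle threshold p ~ 1/n. Asymptotically E[X] → c³/6 = 2³/6 = 4/3 ≈ 1.33333, a bounded constant. In this regime the triangle count is asymptotically Poisson(c³/6).

E[X] ≈ 1.29320; in regime p = Θ(1/n^{1}) E[X] stays bounded (at the triangle threshold p ~ 1/n).


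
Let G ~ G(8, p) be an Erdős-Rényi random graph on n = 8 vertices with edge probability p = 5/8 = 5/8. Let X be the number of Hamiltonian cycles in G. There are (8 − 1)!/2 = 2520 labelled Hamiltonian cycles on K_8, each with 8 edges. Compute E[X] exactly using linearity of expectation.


K_8 has (8 − 1)!/2 = 2520 labelled Hamiltonian cycles.
For each such Hamiltonian cycle H, let X_H = 1 if all 8 edges of H are present in G. Then P[X_H = 1] = p^{8} = (5/8)^{8} = 390625/16777216.
By linearity of expectation: E[X] = Σ_H E[X_H] = 2520 · p^{8} = 2520 · 390625/16777216 = 123046875/2097152.
Numerically: E[X] ≈ 58.6733.

E[X] = 2520 · (5/8)^{8} = 123046875/2097152 ≈ 58.6733.


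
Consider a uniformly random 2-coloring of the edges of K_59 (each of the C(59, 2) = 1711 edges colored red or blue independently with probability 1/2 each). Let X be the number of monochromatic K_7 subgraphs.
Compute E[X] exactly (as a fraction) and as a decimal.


Let X = Σ_S X_S over the C(59, 7) = 341149446 subsets S of size 7, where X_S = 1 if the K_7 on S is monochromatic.
For a fixed S, the K_7 on S has C(7, 2) = 21 edges. P[all 21 edges red] = (1/2)^21, and likewise for blue, so P[monochromatic] = 2·(1/2)^21 = 2^{1 − 21} = 1/1048576.
Summing: E[X] = C(59, 7) · 2^{1 − 21} = 341149446 · 1/1048576 = 170574723/524288.
Numerically: E[X] ≈ 325.345465.

E[X] = C(59,7)·2^(1−C(7,2)) = 170574723/524288 ≈ 325.345465.


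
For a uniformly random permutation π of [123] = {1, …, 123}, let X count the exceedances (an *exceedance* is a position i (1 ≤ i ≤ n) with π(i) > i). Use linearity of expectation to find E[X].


Write X = Σ_{i=1}^{123} X_i, where X_i = 1_{π(i) > i}.
For each fixed i, π(i) is uniform over {1, …, 123} (marginal of a uniform permutation), so P[π(i) > i] = (n − i)/n. Summing: Σ_{i=1}^{123} (n − i)/n = (0 + 1 + … + 122)/123 = 123(123 − 1)/(2·123) = (123 − 1)/2.
Hence E[X] = Σ_{i=1}^{123} (123 − i)/123 = 61 ≈ 61.0000.

E[X] = 61 = 61.0000.


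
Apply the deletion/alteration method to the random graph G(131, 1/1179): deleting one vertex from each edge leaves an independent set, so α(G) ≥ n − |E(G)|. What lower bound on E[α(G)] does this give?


E[|E(G)|] = C(131, 2)·p = 8515 · (1/1179) = 65/9.
E[α(G)] ≥ n − E[|E(G)|] = 131 − 65/9 = 1114/9.
Numerically: ≈ 123.778.
(This is only a lower bound; the true E[α(G)] may be larger.)

E[α(G)] ≥ 1114/9 ≈ 123.778.


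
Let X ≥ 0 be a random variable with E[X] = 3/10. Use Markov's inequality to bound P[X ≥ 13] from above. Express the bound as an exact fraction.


μ = E[X] = 3/10, a = 13.
Markov: P[X ≥ 13] ≤ μ/a = (3/10)/13 = 3/130.
Numerically: ≈ 0.023077.
(Since a = 13 > μ = 0.300000, the bound 3/130 is < 1 and informative.)

P[X ≥ 13] ≤ 3/130 ≈ 0.023077.


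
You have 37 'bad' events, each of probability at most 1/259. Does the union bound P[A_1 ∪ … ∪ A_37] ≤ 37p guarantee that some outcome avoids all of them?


Union bound: P[∪_{i=1}^{37} A_i] ≤ Σ_i P[A_i] ≤ 37·p = 37·(1/259) = 1/7.
Numerically: 1/7 ≈ 0.14286.
Is 1/7 < 1? YES.
Since P[∪ A_i] ≤ 1/7 < 1, the complement has P[∩ A_i^c] ≥ 1 − 1/7 = 6/7 > 0, so some outcome avoids every A_i.

37·p = 1/7 ≈ 0.14286; existence CERTIFIED by the union bound.


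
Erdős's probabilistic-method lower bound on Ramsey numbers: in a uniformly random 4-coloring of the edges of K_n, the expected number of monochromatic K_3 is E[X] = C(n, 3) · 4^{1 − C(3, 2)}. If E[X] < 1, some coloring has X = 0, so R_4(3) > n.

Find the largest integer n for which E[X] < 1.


We need C(n, 3) · 4^{1 − 3} < 1, i.e. C(n, 3) < 4^{3 − 1} = 16.
Check values of n near the boundary:
  n = 3: C(3, 3) = 1; 1 < 16? YES
  n = 4: C(4, 3) = 4; 4 < 16? YES
  n = 5: C(5, 3) = 10; 10 < 16? YES
  n = 6: C(6, 3) = 20; 20 < 16? NO
The largest n with C(n, 3) < 16 is n = 5 (where E[X] = 5/8 ≈ 0.625). Hence R_4(3) > 5, i.e. R_4(3) ≥ 6.

Largest n = 5; hence R_4(3) > 5.


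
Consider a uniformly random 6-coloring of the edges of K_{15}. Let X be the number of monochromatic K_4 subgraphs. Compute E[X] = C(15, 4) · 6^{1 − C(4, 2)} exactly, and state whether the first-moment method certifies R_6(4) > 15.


E[X] = C(15, 4) · 6^{1 − 6} = 1365 · 6^{−5} = 1365/7776.
As a reduced fraction: E[X] = 455/2592 ≈ 0.1755401.
Is E[X] < 1? YES.
Since E[X] < 1, there exists a 6-coloring of K_{15} with no monochromatic K_4; hence R_6(4) > 15.

E[X] = 455/2592 ≈ 0.1755401; E[X] < 1, so R_6(4) > 15.


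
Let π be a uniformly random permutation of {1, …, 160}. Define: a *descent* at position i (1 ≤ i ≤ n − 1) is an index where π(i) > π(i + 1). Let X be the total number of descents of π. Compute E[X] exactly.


Write X = Σ X_I over i = 1, …, 159, with X_I the indicator of one descent.
There are 159 indicators.
For each fixed i, the pair (π(i), π(i+1)) is a uniformly random ordered pair of distinct values from {1, …, 160}; by symmetry P[π(i) > π(i+1)] = 1/2.
By linearity: E[X] = 159 · (1/2) = (160 − 1) · (1/2) = 159/2 ≈ 79.500000.

E[X] = 159/2 = 79.500000.


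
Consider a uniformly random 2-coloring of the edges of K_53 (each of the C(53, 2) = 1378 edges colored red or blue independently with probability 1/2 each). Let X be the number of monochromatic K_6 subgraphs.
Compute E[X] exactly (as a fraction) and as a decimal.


Let X = Σ_S X_S over the C(53, 6) = 22957480 subsets S of size 6, where X_S = 1 if the K_6 on S is monochromatic.
For a fixed S, the K_6 on S has C(6, 2) = 15 edges. P[all 15 edges red] = (1/2)^15, and likewise for blue, so P[monochromatic] = 2·(1/2)^15 = 2^{1 − 15} = 1/16384.
Summing: E[X] = C(53, 6) · 2^{1 − 15} = 22957480 · 1/16384 = 2869685/2048.
Numerically: E[X] ≈ 1401.2134.

E[X] = C(53,6)·2^(1−C(6,2)) = 2869685/2048 ≈ 1401.2134.


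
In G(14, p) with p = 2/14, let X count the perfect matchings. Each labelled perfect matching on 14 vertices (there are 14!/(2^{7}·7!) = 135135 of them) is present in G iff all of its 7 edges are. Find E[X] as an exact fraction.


K_14 has 14!/(2^{7}·7!) = 135135 labelled perfect matchings.
For each such perfect matching H, let X_H = 1 if all 7 edges of H are present in G. Then P[X_H = 1] = p^{7} = (1/7)^{7} = 1/823543.
By linearity: E[X] = Σ_H E[X_H] = 135135 · p^{7} = 135135 · 1/823543 = 19305/117649.
Numerically: E[X] ≈ 0.16409.

E[X] = 135135 · (1/7)^{7} = 19305/117649 ≈ 0.16409.
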